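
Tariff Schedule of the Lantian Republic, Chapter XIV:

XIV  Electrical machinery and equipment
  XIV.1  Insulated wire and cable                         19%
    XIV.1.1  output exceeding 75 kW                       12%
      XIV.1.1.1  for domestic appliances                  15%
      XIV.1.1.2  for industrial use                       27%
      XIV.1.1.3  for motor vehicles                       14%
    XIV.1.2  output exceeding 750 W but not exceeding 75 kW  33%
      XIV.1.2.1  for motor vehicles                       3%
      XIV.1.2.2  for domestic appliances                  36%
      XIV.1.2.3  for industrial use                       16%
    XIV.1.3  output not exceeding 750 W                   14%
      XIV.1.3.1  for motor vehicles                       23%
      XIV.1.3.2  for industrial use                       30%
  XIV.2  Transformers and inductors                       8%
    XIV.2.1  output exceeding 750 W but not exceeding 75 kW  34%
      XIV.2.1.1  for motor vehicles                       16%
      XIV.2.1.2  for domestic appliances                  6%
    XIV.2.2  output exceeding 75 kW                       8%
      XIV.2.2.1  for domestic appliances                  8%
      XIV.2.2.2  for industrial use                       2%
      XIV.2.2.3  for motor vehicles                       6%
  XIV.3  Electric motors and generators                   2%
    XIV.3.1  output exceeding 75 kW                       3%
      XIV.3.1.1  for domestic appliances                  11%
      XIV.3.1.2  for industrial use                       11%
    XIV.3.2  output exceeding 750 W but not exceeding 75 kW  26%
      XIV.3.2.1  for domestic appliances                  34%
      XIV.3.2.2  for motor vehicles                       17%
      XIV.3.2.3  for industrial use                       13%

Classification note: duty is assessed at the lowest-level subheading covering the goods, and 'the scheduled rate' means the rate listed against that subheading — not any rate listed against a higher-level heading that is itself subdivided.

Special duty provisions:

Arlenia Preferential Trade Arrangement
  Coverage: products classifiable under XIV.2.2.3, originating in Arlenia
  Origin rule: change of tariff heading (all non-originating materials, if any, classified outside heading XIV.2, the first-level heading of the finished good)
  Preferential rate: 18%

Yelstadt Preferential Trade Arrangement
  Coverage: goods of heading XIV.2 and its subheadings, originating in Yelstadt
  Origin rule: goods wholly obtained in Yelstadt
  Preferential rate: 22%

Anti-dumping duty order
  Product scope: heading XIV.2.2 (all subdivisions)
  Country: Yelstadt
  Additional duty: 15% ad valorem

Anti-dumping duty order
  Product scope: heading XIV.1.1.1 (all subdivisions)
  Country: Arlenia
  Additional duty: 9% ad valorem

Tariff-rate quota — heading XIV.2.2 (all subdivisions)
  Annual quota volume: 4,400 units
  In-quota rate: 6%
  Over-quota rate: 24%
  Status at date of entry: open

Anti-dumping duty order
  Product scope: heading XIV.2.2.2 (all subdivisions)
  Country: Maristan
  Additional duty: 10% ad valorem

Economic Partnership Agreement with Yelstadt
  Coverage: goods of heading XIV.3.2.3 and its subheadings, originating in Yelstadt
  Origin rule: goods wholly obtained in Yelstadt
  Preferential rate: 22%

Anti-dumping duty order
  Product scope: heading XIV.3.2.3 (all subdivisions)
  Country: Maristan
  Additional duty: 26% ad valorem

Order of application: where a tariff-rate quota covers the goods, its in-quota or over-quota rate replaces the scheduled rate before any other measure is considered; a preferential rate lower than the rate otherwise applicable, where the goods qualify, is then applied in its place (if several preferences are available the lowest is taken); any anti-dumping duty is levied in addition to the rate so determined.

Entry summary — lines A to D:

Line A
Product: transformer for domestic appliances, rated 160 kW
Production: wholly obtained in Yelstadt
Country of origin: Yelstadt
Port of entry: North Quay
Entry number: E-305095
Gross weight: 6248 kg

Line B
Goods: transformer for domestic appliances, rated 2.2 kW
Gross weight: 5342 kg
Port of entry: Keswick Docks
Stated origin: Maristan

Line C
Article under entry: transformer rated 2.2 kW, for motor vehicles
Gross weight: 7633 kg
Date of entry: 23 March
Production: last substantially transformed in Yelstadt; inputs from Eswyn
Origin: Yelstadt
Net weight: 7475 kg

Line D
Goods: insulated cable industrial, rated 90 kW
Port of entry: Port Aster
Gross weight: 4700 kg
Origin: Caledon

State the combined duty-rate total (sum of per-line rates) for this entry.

70%

Line A: transformer → XIV.2; rated 160 kW → XIV.2.2; for domestic appliances → XIV.2.2.1. Scheduled 8%. quota on XIV.2.2 open → in-quota 6%; Yelstadt agreement on XIV.2: wholly obtained → 22% available; Yelstadt agreement on XIV.3.2.3: XIV.2.2.1 not covered; preference 22% not lower than 6% → no reduction; anti-dumping (Yelstadt, XIV.2.2): +15%; total 6% + 15% = 21%. → 21%.
Line B: transformer → XIV.2; rated 2.2 kW → XIV.2.1; for domestic appliances → XIV.2.1.2. Scheduled 6%. No special measure applies. → 6%.
Line C: transformer → XIV.2; rated 2.2 kW → XIV.2.1; for motor vehicles → XIV.2.1.1. Scheduled 16%. Yelstadt agreement on XIV.2: not wholly obtained; Yelstadt agreement on XIV.3.2.3: XIV.2.1.1 not covered. → 16%.
Line D: insulated cable → XIV.1; rated 90 kW → XIV.1.1; industrial → XIV.1.1.2. Scheduled 27%. No special measure applies. → 27%.
Sum: 21% + 6% + 16% + 27% = 70%.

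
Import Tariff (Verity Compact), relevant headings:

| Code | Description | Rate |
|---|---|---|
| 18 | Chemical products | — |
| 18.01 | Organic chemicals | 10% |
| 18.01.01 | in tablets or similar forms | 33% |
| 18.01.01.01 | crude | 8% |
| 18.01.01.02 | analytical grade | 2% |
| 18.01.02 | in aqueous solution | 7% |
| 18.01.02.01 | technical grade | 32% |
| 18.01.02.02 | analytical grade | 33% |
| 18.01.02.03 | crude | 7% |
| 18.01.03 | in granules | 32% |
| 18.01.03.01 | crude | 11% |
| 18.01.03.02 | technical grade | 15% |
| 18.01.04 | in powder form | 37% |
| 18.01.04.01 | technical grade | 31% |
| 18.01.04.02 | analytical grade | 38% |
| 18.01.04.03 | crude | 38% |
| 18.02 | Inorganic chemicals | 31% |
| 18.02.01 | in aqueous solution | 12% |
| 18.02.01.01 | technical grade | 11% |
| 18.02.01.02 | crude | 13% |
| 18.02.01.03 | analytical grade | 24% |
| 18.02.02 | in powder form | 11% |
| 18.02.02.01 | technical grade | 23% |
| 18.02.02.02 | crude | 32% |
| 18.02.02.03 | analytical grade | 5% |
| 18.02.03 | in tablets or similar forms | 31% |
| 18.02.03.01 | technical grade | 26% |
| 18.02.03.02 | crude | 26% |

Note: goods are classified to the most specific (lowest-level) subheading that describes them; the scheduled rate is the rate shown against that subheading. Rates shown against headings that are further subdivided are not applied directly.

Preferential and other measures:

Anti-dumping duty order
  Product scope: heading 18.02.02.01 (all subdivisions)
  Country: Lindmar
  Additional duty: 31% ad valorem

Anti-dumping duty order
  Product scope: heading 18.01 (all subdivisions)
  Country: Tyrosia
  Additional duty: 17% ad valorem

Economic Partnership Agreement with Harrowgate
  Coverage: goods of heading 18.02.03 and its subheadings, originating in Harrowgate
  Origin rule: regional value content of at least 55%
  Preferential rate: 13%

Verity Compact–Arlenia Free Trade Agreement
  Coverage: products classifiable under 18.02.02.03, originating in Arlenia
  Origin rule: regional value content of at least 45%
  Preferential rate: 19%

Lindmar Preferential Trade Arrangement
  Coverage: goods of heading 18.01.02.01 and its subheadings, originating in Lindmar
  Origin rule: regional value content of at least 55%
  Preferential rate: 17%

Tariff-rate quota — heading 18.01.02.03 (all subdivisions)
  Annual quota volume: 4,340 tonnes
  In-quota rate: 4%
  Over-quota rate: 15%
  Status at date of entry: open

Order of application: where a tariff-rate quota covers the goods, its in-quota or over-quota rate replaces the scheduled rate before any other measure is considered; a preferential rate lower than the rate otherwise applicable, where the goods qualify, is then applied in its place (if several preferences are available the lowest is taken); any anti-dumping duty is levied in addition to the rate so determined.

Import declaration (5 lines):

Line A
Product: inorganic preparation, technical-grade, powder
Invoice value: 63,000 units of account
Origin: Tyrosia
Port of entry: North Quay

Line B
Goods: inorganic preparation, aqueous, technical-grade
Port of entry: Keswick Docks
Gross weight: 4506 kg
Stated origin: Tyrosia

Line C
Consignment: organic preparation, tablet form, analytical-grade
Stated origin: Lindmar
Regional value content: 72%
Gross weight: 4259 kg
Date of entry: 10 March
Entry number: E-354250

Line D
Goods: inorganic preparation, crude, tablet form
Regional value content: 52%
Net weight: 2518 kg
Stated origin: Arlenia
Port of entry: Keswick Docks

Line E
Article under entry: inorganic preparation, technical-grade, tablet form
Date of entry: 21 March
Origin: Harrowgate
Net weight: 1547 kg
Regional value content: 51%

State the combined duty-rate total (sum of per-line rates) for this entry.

Line A: inorganic → 18.02; powder → 18.02.02; technical-grade → 18.02.02.01. Scheduled 23%. No special measure applies. → 23%.
Line B: inorganic → 18.02; aqueous → 18.02.01; technical-grade → 18.02.01.01. Scheduled 11%. No special measure applies. → 11%.
Line C: organic → 18.01; tablet form → 18.01.01; analytical-grade → 18.01.01.02. Scheduled 2%. Lindmar agreement on 18.01.02.01: 18.01.01.02 not covered. → 2%.
Line D: inorganic → 18.02; tablet form → 18.02.03; crude → 18.02.03.02. Scheduled 26%. Arlenia agreement on 18.02.02.03: 18.02.03.02 not covered. → 26%.
Line E: inorganic → 18.02; tablet form → 18.02.03; technical-grade → 18.02.03.01. Scheduled 26%. Harrowgate agreement on 18.02.03: RVC < 55%. → 26%.
Sum: 23% + 11% + 2% + 26% + 26% = 88%.

88%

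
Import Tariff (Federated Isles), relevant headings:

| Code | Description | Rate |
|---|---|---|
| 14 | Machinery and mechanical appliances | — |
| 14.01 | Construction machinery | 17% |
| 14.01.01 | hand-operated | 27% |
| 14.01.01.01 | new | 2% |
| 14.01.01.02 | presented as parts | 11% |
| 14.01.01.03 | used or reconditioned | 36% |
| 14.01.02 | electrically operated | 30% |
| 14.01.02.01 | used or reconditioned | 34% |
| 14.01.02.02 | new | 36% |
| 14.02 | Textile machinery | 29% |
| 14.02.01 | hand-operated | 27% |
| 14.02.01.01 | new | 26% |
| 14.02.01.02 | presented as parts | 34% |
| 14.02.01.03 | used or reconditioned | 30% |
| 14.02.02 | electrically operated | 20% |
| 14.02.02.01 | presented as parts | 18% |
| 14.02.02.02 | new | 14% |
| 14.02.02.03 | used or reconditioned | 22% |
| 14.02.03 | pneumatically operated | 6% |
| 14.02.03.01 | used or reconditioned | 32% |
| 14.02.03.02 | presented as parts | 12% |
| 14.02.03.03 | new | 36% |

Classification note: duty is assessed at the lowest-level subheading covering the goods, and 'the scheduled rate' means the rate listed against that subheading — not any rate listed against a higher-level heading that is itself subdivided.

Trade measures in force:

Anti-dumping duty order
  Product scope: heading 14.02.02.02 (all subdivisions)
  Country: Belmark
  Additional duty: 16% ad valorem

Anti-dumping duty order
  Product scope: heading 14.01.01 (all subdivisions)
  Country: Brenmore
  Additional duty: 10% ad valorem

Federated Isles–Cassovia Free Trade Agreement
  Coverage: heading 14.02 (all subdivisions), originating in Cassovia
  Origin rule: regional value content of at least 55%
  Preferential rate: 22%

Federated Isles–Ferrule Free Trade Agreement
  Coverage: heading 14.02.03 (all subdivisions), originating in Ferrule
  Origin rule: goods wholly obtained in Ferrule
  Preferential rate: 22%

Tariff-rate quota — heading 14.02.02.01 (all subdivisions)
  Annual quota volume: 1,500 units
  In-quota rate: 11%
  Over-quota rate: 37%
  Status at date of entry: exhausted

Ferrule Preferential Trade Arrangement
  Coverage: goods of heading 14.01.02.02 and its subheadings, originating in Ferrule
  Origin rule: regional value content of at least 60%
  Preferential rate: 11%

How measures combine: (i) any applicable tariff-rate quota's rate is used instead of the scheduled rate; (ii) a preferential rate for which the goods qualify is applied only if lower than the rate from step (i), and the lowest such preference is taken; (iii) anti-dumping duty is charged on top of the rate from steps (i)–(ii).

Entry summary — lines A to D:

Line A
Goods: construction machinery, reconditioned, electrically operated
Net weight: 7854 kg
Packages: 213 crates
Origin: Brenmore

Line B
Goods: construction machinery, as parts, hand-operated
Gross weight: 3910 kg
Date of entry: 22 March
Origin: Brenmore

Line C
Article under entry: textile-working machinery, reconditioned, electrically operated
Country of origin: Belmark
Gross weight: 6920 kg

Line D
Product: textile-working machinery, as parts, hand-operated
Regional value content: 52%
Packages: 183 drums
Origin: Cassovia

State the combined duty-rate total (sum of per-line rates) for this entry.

111%

Line A: construction → 14.01; electrically operated → 14.01.02; reconditioned → 14.01.02.01. Scheduled 34%. No special measure applies. → 34%.
Line B: construction → 14.01; hand-operated → 14.01.01; as parts → 14.01.01.02. Scheduled 11%. anti-dumping (Brenmore, 14.01.01): +10%; total 11% + 10% = 21%. → 21%.
Line C: textile-working → 14.02; electrically operated → 14.02.02; reconditioned → 14.02.02.03. Scheduled 22%. No special measure applies. → 22%.
Line D: textile-working → 14.02; hand-operated → 14.02.01; as parts → 14.02.01.02. Scheduled 34%. Cassovia agreement on 14.02: RVC < 55%. → 34%.
Sum: 34% + 21% + 22% + 34% = 111%.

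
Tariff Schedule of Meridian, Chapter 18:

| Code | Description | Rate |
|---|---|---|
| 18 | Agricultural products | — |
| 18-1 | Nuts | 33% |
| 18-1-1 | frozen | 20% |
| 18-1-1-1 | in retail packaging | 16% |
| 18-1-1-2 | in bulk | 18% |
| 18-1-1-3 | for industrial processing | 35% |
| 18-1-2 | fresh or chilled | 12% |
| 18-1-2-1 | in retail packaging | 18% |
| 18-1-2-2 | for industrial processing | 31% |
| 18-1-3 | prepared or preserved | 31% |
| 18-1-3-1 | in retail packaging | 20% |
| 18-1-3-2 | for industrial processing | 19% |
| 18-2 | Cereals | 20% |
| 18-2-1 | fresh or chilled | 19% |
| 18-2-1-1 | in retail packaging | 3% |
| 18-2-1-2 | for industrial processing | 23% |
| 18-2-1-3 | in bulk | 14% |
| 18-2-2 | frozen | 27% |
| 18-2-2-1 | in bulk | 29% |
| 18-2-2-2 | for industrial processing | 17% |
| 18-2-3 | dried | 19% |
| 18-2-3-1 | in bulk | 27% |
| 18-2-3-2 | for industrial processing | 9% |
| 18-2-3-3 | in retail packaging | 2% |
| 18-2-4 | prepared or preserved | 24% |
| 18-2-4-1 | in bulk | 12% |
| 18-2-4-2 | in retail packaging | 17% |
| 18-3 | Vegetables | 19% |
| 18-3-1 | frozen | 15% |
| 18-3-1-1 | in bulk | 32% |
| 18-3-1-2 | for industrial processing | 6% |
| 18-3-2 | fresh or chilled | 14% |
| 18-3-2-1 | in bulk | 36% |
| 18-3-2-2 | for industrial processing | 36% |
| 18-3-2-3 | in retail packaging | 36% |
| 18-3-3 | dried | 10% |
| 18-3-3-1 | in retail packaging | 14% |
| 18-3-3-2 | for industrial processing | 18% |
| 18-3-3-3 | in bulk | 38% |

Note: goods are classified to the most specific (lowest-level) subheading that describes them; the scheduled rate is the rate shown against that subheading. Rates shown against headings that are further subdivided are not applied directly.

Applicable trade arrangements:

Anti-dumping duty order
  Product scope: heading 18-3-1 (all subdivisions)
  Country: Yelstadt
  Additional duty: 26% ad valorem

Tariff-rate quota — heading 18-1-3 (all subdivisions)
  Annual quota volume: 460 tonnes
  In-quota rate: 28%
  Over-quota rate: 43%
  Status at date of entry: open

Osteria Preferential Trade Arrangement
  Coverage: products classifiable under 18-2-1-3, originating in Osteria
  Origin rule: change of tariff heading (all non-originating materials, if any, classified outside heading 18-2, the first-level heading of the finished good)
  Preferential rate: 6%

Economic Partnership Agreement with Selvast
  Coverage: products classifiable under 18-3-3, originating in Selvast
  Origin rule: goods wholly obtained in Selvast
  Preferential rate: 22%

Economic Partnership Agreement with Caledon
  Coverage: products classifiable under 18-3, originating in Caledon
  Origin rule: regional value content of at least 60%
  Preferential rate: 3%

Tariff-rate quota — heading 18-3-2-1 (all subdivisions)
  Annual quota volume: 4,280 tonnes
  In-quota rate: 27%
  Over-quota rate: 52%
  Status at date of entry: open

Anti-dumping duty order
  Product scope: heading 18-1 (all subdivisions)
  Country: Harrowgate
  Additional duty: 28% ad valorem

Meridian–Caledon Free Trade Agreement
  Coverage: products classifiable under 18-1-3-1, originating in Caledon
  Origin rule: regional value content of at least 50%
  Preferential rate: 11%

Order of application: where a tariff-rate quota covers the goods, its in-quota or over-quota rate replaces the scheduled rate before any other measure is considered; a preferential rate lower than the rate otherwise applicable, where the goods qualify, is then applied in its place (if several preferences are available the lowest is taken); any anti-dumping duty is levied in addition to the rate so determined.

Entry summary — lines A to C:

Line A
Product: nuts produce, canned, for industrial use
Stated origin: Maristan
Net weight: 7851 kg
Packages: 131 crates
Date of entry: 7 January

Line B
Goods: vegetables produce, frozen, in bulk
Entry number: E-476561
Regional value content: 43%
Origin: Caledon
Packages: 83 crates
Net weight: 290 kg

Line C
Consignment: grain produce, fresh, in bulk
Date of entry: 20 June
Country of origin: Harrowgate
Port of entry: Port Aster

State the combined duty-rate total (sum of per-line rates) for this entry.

74%

Line A: nuts → 18-1; canned → 18-1-3; for industrial use → 18-1-3-2. Scheduled 19%. quota on 18-1-3 open → in-quota 28%. → 28%.
Line B: vegetables → 18-3; frozen → 18-3-1; in bulk → 18-3-1-1. Scheduled 32%. Caledon agreement on 18-3: RVC < 60%; Caledon agreement on 18-1-3-1: 18-3-1-1 not covered. → 32%.
Line C: grain → 18-2; fresh → 18-2-1; in bulk → 18-2-1-3. Scheduled 14%. No special measure applies. → 14%.
Sum: 28% + 32% + 14% = 74%.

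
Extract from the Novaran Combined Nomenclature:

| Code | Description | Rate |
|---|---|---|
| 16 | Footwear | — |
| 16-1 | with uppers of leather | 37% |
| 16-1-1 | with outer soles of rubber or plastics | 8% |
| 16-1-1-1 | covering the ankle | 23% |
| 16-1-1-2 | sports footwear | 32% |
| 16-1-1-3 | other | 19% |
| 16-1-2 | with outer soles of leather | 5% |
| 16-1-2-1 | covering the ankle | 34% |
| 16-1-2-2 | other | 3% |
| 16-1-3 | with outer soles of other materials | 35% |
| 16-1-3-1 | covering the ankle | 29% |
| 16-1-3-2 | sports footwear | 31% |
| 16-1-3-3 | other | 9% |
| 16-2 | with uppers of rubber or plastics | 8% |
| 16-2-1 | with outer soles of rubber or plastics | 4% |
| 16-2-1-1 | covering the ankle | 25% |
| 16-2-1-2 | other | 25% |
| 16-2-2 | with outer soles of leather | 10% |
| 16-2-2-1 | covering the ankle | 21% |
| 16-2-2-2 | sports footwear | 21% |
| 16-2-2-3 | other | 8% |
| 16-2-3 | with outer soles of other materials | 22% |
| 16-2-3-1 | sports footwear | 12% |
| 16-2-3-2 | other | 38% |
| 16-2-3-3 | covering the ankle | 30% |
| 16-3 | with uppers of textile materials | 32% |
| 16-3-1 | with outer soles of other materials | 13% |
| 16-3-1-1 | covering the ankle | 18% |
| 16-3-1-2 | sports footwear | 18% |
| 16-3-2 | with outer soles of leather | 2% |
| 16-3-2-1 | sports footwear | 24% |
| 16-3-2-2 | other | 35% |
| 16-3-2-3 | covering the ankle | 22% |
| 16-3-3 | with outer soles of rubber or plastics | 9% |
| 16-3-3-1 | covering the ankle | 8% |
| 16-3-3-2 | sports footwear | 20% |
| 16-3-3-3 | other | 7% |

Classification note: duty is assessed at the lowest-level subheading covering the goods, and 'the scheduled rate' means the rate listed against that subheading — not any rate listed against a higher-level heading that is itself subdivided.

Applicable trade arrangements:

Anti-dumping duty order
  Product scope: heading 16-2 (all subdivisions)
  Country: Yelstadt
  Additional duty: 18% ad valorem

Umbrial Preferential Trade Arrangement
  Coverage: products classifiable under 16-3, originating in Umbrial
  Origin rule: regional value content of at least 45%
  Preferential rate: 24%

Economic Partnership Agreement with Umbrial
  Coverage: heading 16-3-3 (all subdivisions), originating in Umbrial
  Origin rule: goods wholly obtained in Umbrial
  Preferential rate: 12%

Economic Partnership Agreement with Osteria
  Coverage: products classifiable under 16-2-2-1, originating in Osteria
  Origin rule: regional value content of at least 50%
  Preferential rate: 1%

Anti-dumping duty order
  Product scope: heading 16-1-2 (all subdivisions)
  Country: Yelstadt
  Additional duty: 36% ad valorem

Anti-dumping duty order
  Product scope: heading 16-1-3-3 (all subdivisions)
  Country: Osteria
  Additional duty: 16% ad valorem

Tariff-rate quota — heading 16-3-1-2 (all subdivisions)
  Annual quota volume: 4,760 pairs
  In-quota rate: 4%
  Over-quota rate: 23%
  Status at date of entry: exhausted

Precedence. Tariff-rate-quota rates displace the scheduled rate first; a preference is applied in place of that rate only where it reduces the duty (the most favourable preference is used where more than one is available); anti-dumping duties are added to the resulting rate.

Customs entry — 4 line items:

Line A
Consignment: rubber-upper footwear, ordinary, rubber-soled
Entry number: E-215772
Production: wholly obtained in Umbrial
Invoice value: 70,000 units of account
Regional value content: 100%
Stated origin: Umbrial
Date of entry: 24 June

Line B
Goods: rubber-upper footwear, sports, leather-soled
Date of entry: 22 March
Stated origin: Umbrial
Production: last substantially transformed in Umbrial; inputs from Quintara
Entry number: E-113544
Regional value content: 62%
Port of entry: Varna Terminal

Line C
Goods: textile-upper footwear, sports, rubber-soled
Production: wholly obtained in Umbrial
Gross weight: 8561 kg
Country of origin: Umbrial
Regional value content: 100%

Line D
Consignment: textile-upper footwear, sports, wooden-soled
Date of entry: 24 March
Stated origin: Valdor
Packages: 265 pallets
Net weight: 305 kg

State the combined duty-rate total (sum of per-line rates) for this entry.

81%

Line A: rubber-upper → 16-2; rubber-soled → 16-2-1; ordinary → 16-2-1-2. Scheduled 25%. Umbrial agreement on 16-3: 16-2-1-2 not covered; Umbrial agreement on 16-3-3: 16-2-1-2 not covered. → 25%.
Line B: rubber-upper → 16-2; leather-soled → 16-2-2; sports → 16-2-2-2. Scheduled 21%. Umbrial agreement on 16-3: 16-2-2-2 not covered; Umbrial agreement on 16-3-3: 16-2-2-2 not covered. → 21%.
Line C: textile-upper → 16-3; rubber-soled → 16-3-3; sports → 16-3-3-2. Scheduled 20%. Umbrial agreement on 16-3: RVC ≥ 45% → 24% available; Umbrial agreement on 16-3-3: wholly obtained → 12% available; preferential 12%. → 12%.
Line D: textile-upper → 16-3; wooden-soled → 16-3-1; sports → 16-3-1-2. Scheduled 18%. quota on 16-3-1-2 exhausted → over-quota 23%. → 23%.
Sum: 25% + 21% + 12% + 23% = 81%.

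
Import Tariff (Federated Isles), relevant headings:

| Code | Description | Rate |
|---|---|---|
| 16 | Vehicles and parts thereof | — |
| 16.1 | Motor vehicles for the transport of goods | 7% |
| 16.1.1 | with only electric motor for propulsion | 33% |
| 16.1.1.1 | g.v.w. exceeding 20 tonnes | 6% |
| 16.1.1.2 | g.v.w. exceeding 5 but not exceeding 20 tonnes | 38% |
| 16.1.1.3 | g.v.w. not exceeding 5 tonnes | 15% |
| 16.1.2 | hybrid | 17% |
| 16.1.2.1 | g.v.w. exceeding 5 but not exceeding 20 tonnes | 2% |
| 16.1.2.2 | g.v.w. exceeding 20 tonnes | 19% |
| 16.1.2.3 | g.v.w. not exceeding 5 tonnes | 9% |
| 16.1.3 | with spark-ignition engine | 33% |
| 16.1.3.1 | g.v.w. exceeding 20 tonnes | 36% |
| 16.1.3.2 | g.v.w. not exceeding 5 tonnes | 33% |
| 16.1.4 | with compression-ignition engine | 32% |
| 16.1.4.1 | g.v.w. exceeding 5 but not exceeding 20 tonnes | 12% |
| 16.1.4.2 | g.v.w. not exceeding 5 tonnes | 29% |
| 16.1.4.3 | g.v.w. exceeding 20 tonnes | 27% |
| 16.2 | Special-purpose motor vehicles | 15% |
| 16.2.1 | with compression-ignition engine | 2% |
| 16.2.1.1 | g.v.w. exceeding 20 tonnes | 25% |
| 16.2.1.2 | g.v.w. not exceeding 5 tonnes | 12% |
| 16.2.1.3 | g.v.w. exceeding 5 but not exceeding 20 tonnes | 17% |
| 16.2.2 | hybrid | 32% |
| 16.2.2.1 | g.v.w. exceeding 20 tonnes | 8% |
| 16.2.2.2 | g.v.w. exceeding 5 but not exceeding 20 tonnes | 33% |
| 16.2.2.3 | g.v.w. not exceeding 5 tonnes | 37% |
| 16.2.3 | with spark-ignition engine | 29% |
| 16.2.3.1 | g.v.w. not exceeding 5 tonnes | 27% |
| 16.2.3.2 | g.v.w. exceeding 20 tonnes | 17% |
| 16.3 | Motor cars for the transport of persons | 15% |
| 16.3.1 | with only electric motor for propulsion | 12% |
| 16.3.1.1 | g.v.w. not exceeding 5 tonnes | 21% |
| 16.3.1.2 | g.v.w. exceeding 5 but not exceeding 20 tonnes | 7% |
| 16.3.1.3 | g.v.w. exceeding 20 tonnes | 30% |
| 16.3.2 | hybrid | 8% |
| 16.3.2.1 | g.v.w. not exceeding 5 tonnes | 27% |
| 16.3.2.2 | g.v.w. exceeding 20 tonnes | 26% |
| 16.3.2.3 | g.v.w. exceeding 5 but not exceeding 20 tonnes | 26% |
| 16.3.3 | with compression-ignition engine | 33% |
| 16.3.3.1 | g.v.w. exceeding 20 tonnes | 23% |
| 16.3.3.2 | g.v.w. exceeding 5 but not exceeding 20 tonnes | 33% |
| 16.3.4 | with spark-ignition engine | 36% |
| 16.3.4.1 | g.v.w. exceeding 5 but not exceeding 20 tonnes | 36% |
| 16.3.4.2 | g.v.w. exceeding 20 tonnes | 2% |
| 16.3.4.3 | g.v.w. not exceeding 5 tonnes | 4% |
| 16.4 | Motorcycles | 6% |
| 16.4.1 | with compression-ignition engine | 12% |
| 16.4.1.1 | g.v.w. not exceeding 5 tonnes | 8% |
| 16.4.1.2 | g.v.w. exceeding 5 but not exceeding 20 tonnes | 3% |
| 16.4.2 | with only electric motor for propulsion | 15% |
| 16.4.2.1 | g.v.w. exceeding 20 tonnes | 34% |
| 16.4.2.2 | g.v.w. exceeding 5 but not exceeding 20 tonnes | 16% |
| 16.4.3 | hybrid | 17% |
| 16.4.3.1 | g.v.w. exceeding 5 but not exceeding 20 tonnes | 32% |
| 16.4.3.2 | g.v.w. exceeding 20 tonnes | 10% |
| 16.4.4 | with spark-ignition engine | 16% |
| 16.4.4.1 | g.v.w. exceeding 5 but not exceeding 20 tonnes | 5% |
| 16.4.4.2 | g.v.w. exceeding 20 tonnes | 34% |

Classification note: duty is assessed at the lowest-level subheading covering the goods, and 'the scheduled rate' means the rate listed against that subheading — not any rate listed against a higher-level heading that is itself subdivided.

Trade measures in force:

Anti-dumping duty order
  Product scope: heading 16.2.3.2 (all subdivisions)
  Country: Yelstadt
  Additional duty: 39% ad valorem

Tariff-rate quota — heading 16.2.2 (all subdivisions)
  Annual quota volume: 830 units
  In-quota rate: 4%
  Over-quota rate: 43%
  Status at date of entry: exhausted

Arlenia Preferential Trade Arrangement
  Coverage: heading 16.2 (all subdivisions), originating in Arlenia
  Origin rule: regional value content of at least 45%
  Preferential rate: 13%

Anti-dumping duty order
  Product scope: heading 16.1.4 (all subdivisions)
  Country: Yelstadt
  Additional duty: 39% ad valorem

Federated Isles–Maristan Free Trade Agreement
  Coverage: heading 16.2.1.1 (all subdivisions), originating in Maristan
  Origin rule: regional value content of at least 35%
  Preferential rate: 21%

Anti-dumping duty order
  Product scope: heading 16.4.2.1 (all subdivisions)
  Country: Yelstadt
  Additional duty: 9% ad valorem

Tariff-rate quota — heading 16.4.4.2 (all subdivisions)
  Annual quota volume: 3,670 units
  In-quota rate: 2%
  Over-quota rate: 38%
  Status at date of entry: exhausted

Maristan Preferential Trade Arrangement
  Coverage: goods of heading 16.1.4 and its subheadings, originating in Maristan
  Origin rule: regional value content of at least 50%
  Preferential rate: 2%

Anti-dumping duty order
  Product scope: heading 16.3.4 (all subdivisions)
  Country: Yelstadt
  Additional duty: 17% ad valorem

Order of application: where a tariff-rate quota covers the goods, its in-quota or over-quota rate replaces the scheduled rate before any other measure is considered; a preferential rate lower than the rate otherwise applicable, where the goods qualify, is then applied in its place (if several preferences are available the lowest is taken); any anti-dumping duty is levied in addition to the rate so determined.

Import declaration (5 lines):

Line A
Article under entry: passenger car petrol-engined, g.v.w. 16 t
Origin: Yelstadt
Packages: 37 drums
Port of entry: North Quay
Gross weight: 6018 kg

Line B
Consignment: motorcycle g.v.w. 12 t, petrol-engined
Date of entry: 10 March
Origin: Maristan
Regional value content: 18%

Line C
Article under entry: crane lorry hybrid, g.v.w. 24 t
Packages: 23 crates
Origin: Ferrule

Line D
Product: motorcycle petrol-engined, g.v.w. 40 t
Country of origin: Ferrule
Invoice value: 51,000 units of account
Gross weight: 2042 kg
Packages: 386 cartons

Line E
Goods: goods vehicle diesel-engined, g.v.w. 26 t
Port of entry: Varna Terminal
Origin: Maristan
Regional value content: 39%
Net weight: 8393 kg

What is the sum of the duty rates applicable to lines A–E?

166%

Line A: passenger car → 16.3; petrol-engined → 16.3.4; g.v.w. 16 t → 16.3.4.1. Scheduled 36%. anti-dumping (Yelstadt, 16.3.4): +17%; total 36% + 17% = 53%. → 53%.
Line B: motorcycle → 16.4; petrol-engined → 16.4.4; g.v.w. 12 t → 16.4.4.1. Scheduled 5%. Maristan agreement on 16.2.1.1: 16.4.4.1 not covered; Maristan agreement on 16.1.4: 16.4.4.1 not covered. → 5%.
Line C: crane lorry → 16.2; hybrid → 16.2.2; g.v.w. 24 t → 16.2.2.1. Scheduled 8%. quota on 16.2.2 exhausted → over-quota 43%. → 43%.
Line D: motorcycle → 16.4; petrol-engined → 16.4.4; g.v.w. 40 t → 16.4.4.2. Scheduled 34%. quota on 16.4.4.2 exhausted → over-quota 38%. → 38%.
Line E: goods vehicle → 16.1; diesel-engined → 16.1.4; g.v.w. 26 t → 16.1.4.3. Scheduled 27%. Maristan agreement on 16.2.1.1: 16.1.4.3 not covered; Maristan agreement on 16.1.4: RVC < 50%. → 27%.
Sum: 53% + 5% + 43% + 38% + 27% = 166%.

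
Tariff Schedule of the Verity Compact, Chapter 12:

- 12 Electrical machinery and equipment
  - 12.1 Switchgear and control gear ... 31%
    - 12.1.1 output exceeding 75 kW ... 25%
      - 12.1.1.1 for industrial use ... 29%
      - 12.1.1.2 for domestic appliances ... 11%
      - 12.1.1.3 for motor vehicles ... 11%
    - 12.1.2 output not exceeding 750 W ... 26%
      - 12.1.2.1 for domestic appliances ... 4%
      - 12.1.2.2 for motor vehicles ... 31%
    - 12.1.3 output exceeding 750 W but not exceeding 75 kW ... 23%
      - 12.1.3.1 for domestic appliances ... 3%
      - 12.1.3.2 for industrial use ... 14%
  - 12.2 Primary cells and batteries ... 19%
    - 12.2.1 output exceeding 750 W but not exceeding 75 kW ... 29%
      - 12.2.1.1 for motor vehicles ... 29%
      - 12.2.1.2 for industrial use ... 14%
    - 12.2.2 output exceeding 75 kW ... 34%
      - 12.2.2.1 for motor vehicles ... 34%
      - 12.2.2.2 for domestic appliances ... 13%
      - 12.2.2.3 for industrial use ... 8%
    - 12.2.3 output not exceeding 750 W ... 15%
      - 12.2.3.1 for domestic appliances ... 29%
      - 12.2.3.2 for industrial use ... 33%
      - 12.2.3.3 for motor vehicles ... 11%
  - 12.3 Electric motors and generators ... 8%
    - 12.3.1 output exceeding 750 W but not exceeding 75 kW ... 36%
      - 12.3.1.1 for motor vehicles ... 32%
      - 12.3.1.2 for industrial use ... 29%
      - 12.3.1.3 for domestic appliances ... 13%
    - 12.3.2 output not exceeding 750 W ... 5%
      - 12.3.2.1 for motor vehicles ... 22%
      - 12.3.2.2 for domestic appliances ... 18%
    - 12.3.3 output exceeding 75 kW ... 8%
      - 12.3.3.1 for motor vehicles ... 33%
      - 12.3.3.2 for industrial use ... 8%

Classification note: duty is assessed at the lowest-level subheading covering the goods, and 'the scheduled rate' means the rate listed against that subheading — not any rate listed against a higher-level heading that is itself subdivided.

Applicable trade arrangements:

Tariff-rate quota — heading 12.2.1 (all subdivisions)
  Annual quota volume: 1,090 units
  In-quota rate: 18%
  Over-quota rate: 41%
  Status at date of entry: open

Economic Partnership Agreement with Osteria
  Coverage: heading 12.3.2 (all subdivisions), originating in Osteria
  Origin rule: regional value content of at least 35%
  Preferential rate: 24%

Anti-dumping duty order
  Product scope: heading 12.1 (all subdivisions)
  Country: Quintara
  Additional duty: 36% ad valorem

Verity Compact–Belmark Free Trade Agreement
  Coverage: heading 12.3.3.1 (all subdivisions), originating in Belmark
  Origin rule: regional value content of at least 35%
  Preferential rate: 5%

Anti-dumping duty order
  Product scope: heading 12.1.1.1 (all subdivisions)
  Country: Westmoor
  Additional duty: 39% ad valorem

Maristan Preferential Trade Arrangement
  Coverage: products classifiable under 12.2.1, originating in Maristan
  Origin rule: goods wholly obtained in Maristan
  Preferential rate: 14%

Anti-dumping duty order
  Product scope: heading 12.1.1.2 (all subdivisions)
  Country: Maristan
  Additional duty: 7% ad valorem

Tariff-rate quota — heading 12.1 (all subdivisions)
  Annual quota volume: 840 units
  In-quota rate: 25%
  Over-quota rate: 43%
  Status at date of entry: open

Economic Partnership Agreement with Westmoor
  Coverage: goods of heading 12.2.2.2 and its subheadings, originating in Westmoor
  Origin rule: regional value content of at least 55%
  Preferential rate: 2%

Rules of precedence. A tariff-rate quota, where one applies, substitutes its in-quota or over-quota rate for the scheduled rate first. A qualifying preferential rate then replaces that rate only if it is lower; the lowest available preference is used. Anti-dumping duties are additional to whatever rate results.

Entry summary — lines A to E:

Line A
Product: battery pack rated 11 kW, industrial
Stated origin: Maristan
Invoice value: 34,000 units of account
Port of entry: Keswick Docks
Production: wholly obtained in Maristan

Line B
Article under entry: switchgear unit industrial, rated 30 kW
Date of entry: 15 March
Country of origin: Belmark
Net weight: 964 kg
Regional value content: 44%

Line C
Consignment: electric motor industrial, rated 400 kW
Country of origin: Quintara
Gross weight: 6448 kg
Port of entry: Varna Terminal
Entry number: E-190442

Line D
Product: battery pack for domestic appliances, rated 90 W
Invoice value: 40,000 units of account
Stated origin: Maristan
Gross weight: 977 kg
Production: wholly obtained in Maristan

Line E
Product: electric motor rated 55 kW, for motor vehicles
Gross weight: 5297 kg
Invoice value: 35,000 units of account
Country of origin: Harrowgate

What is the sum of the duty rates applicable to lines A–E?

108%

Line A: battery pack → 12.2; rated 11 kW → 12.2.1; industrial → 12.2.1.2. Scheduled 14%. quota on 12.2.1 open → in-quota 18%; Maristan agreement on 12.2.1: wholly obtained → 14% available; preferential 14%. → 14%.
Line B: switchgear unit → 12.1; rated 30 kW → 12.1.3; industrial → 12.1.3.2. Scheduled 14%. quota on 12.1 open → in-quota 25%; Belmark agreement on 12.3.3.1: 12.1.3.2 not covered. → 25%.
Line C: electric motor → 12.3; rated 400 kW → 12.3.3; industrial → 12.3.3.2. Scheduled 8%. No special measure applies. → 8%.
Line D: battery pack → 12.2; rated 90 W → 12.2.3; for domestic appliances → 12.2.3.1. Scheduled 29%. Maristan agreement on 12.2.1: 12.2.3.1 not covered. → 29%.
Line E: electric motor → 12.3; rated 55 kW → 12.3.1; for motor vehicles → 12.3.1.1. Scheduled 32%. No special measure applies. → 32%.
Sum: 14% + 25% + 8% + 29% + 32% = 108%.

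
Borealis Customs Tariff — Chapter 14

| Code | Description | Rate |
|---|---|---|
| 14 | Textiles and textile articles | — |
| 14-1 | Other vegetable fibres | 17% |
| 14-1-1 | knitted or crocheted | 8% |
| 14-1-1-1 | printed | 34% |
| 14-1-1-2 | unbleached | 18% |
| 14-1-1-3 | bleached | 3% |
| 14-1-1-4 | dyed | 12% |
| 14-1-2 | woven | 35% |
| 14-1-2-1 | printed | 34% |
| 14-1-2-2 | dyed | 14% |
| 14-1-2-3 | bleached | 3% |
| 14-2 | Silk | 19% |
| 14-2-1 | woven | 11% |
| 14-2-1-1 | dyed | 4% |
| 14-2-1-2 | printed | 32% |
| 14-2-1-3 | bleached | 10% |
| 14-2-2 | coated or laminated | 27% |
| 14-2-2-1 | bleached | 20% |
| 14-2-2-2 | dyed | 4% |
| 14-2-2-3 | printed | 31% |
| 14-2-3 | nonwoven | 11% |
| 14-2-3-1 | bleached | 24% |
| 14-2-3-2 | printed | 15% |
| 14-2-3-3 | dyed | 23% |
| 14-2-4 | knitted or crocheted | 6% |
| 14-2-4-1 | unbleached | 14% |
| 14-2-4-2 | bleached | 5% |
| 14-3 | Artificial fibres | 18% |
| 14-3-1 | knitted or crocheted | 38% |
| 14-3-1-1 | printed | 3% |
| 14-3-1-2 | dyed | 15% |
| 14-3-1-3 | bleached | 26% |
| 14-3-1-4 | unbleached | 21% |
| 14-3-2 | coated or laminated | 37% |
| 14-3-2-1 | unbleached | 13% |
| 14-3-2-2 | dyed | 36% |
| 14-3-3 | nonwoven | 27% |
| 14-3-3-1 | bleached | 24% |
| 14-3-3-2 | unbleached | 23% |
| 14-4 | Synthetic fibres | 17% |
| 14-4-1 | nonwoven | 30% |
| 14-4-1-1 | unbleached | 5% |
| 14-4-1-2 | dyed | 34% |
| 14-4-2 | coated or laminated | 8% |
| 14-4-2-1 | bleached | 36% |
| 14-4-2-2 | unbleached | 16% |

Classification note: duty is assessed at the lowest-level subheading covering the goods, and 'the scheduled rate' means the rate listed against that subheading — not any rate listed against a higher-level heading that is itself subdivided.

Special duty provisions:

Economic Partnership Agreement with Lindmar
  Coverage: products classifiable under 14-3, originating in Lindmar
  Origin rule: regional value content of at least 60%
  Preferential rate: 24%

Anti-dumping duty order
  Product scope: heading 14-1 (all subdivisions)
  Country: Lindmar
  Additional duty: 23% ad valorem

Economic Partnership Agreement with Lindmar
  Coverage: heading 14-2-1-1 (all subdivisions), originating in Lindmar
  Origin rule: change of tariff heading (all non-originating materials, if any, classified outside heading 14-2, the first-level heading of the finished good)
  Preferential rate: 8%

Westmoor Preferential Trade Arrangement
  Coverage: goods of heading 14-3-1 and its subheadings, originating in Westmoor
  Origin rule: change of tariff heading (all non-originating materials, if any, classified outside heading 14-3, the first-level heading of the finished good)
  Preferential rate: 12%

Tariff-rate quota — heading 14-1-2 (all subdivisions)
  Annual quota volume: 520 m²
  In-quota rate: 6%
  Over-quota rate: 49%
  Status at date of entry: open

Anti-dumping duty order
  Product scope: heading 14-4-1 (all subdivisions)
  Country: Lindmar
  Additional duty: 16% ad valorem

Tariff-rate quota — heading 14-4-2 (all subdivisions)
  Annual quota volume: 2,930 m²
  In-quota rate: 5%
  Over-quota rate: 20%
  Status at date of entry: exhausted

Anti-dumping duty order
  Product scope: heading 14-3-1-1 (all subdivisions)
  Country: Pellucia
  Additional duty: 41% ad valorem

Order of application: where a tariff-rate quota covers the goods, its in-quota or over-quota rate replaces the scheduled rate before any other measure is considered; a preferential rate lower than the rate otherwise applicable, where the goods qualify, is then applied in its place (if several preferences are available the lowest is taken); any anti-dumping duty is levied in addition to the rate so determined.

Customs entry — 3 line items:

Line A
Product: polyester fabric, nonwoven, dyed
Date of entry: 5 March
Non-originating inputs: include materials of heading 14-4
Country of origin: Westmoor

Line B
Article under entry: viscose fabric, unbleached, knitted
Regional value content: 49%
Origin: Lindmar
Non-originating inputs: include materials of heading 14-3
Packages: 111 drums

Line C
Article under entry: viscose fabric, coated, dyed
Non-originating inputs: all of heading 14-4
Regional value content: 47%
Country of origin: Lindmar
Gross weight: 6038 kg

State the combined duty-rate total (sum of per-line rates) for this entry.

91%

Line A: polyester → 14-4; nonwoven → 14-4-1; dyed → 14-4-1-2. Scheduled 34%. Westmoor agreement on 14-3-1: 14-4-1-2 not covered. → 34%.
Line B: viscose → 14-3; knitted → 14-3-1; unbleached → 14-3-1-4. Scheduled 21%. Lindmar agreement on 14-3: RVC < 60%; Lindmar agreement on 14-2-1-1: 14-3-1-4 not covered. → 21%.
Line C: viscose → 14-3; coated → 14-3-2; dyed → 14-3-2-2. Scheduled 36%. Lindmar agreement on 14-3: RVC < 60%; Lindmar agreement on 14-2-1-1: 14-3-2-2 not covered. → 36%.
Sum: 34% + 21% + 36% = 91%.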